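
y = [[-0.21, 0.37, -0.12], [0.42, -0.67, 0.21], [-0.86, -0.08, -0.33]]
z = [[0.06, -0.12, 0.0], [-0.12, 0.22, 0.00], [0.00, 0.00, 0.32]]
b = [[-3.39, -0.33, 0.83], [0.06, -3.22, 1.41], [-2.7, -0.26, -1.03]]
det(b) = -18.48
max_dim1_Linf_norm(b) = 3.39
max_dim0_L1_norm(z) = 0.34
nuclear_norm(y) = 1.80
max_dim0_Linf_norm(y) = 0.86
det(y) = 0.01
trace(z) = 0.60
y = z @ b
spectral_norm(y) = 1.13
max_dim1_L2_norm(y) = 0.92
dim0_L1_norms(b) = [6.15, 3.81, 3.27]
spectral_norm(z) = 0.32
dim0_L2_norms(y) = [0.98, 0.77, 0.41]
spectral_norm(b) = 4.38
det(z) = -0.00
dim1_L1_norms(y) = [0.7, 1.3, 1.27]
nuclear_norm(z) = 0.61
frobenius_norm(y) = 1.31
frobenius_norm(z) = 0.43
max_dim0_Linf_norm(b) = 3.39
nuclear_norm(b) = 9.11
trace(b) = -7.64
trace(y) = -1.21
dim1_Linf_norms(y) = [0.37, 0.67, 0.86]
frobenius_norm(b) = 5.75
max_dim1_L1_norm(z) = 0.34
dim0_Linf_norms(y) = [0.86, 0.67, 0.33]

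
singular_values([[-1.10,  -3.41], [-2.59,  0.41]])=[3.63, 2.56]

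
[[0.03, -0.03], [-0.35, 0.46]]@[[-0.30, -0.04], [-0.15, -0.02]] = [[-0.0, -0.0], [0.04, 0.00]]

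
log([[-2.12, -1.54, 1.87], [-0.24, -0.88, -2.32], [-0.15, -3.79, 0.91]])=[[0.77+3.13j, (-0.18+1j), 0.09-1.06j], [0.08+0.02j, 1.16+2.00j, (-0.03+1.21j)], [(0.08-0.03j), (0.02+1.88j), (1.11+1.16j)]]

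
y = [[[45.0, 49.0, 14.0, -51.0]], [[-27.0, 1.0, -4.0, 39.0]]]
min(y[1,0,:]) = -27.0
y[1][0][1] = 1.0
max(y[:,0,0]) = 45.0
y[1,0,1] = 1.0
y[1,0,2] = -4.0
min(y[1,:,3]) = 39.0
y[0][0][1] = 49.0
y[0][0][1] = 49.0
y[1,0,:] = [-27.0, 1.0, -4.0, 39.0]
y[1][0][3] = 39.0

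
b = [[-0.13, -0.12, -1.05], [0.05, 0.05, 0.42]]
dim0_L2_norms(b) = [0.14, 0.13, 1.13]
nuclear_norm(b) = 1.15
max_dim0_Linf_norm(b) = 1.05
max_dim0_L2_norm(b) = 1.13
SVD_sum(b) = [[-0.13, -0.12, -1.05], [0.05, 0.05, 0.42]] + [[-0.0, 0.00, 0.0], [-0.0, 0.0, 0.0]]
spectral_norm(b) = 1.15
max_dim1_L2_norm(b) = 1.06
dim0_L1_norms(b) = [0.18, 0.17, 1.47]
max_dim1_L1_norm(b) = 1.3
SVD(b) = [[-0.93,0.37], [0.37,0.93]] @ diag([1.1468186882303153, 0.0026260856229352856]) @ [[0.12, 0.11, 0.99], [-0.71, 0.71, 0.01]]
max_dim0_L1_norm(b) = 1.47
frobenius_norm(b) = 1.15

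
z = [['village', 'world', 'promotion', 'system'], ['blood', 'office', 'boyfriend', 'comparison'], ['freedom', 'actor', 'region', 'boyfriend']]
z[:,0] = ['village', 'blood', 'freedom']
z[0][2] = 'promotion'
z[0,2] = 'promotion'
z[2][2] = 'region'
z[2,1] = 'actor'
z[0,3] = 'system'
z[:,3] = ['system', 'comparison', 'boyfriend']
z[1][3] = 'comparison'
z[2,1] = 'actor'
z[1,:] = ['blood', 'office', 'boyfriend', 'comparison']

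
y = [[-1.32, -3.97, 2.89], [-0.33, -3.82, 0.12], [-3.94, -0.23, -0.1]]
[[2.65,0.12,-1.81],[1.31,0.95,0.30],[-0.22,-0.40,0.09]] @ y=[[3.59, -10.56, 7.85], [-3.22, -8.9, 3.87], [0.07, 2.38, -0.69]]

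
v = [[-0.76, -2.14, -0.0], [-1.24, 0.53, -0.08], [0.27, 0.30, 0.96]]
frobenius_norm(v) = 2.84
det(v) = -2.91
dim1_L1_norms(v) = [2.9, 1.85, 1.53]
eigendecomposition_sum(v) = [[-1.28, -1.14, -0.03],[-0.66, -0.59, -0.02],[0.19, 0.17, 0.0]] + [[0.53, -1.00, 0.12], [-0.59, 1.11, -0.13], [-0.05, 0.1, -0.01]] + [[-0.01,  -0.00,  -0.09], [0.01,  0.0,  0.07], [0.13,  0.03,  0.97]]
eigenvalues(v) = [-1.86, 1.63, 0.96]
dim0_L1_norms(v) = [2.27, 2.97, 1.04]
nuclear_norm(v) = 4.60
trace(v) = 0.73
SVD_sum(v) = [[-0.73, -2.13, -0.18], [0.03, 0.09, 0.01], [0.14, 0.42, 0.04]] + [[0.02, -0.01, 0.01],[-1.2, 0.44, -0.33],[0.35, -0.13, 0.1]] + [[-0.05, 0.00, 0.17],[-0.07, 0.00, 0.24],[-0.23, 0.01, 0.83]]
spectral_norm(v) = 2.31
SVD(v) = [[-0.98, 0.02, 0.2], [0.04, -0.96, 0.28], [0.19, 0.28, 0.94]] @ diag([2.3090932631066163, 1.379052097211607, 0.9126355326481129]) @ [[0.32, 0.94, 0.08], [0.91, -0.33, 0.25], [-0.26, 0.01, 0.96]]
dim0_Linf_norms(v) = [1.24, 2.14, 0.96]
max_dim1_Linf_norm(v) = 2.14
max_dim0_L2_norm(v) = 2.22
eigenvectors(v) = [[0.88, 0.67, -0.09], [0.45, -0.74, 0.07], [-0.13, -0.06, 0.99]]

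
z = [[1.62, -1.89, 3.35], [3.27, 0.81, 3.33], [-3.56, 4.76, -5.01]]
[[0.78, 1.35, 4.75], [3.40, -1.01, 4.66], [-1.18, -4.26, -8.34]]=z @ [[0.82, 0.24, 0.51], [0.47, -1.02, -0.34], [0.1, -0.29, 0.98]]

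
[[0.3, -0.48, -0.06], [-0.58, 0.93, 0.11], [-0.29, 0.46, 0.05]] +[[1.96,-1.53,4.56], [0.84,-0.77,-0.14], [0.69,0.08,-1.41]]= [[2.26, -2.01, 4.50], [0.26, 0.16, -0.03], [0.4, 0.54, -1.36]]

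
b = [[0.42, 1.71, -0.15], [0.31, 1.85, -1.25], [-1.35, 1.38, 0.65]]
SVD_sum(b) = [[-0.06, 1.63, -0.40],[-0.08, 2.02, -0.49],[-0.05, 1.2, -0.29]] + [[0.16, -0.03, -0.13], [0.61, -0.10, -0.50], [-1.24, 0.20, 1.02]] + [[0.33, 0.10, 0.37], [-0.22, -0.07, -0.26], [-0.07, -0.02, -0.08]]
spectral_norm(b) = 2.95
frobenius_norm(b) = 3.51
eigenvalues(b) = [(0.39+1.19j), (0.39-1.19j), (2.13+0j)]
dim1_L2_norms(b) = [1.77, 2.25, 2.04]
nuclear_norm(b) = 5.38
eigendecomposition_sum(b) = [[-0.31+0.44j,  0.29-0.44j,  (0.45+0.18j)], [(-0.36-0.2j),  (0.36+0.19j),  (-0.1+0.36j)], [-0.69+0.22j,  (0.68-0.23j),  (0.34+0.55j)]] + [[(-0.31-0.44j), 0.29+0.44j, 0.45-0.18j],[-0.36+0.20j, (0.36-0.19j), (-0.1-0.36j)],[-0.69-0.22j, (0.68+0.23j), 0.34-0.55j]] + [[1.03+0.00j, (1.12-0j), -1.05+0.00j], [(1.03+0j), (1.12-0j), -1.05+0.00j], [0.02+0.00j, 0.03-0.00j, (-0.02+0j)]]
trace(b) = 2.92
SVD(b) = [[0.57,0.11,-0.81], [0.71,0.44,0.56], [0.42,-0.89,0.17]] @ diag([2.9460195467404877, 1.8124898884199485, 0.623978552995547]) @ [[-0.04, 0.97, -0.24], [0.76, -0.12, -0.63], [-0.64, -0.20, -0.74]]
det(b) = 3.33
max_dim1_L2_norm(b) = 2.25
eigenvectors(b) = [[(0.43-0.33j), 0.43+0.33j, 0.71+0.00j], [(0.29+0.3j), 0.29-0.30j, 0.71+0.00j], [0.73+0.00j, 0.73-0.00j, 0.02+0.00j]]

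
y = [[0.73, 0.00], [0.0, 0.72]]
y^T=[[0.73, 0.00], [0.0, 0.72]]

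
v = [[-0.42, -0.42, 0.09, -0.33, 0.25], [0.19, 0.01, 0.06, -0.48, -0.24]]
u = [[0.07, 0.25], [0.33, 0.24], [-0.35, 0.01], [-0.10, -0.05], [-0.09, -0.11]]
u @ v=[[0.02, -0.03, 0.02, -0.14, -0.04], [-0.09, -0.14, 0.04, -0.22, 0.02], [0.15, 0.15, -0.03, 0.11, -0.09], [0.03, 0.04, -0.01, 0.06, -0.01], [0.02, 0.04, -0.01, 0.08, 0.0]]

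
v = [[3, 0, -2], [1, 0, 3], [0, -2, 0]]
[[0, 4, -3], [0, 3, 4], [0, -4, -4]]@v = [[4, 6, 12], [3, -8, 9], [-4, 8, -12]]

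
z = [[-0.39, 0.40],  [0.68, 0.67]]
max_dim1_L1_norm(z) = 1.35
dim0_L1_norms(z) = [1.07, 1.07]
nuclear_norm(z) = 1.51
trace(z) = 0.28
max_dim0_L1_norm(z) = 1.07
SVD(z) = [[0.0, 1.0], [1.00, -0.0]] @ diag([0.9546271962533112, 0.5586473987888446]) @ [[0.71,0.70], [-0.7,0.71]]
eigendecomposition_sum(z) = [[-0.52, 0.16],[0.28, -0.09]] + [[0.13, 0.24], [0.40, 0.76]]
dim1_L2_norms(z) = [0.56, 0.95]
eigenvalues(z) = [-0.6, 0.88]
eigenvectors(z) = [[-0.88, -0.3], [0.47, -0.95]]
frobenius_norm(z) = 1.11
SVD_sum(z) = [[0.0, 0.0], [0.68, 0.67]] + [[-0.39, 0.40], [0.00, -0.00]]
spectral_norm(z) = 0.95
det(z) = -0.53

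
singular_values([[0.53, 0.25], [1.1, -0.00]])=[1.23, 0.22]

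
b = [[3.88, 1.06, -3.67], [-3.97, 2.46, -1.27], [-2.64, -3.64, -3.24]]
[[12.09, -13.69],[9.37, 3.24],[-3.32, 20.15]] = b @ [[0.15, -2.81], [2.86, -3.32], [-2.31, -0.2]]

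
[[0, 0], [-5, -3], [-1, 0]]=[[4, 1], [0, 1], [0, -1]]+[[-4, -1], [-5, -4], [-1, 1]]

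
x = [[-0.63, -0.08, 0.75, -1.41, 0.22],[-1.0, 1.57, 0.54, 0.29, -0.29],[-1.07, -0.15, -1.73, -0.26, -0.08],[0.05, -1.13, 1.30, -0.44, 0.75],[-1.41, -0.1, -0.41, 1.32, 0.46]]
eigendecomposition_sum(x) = [[-0.33+0.61j, (-0.21+0.01j), (0.38+0.92j), (-0.62+0.13j), (0.2+0.06j)], [-0.09+0.13j, -0.05-0.00j, (0.07+0.22j), -0.15+0.01j, (0.05+0.02j)], [(-0.56-0.31j), (-0.01-0.19j), (-0.85+0.35j), (-0.11-0.57j), (-0.06+0.19j)], [(0.03+0.57j), (-0.14+0.1j), 0.66+0.48j, (-0.38+0.35j), (0.17-0.04j)], [(-0.25-0.16j), 0.00-0.09j, -0.41+0.12j, -0.03-0.27j, (-0.03+0.08j)]] + [[(-0.33-0.61j), -0.21-0.01j, (0.38-0.92j), -0.62-0.13j, (0.2-0.06j)],[(-0.09-0.13j), (-0.05+0j), 0.07-0.22j, (-0.15-0.01j), 0.05-0.02j],[(-0.56+0.31j), -0.01+0.19j, -0.85-0.35j, (-0.11+0.57j), (-0.06-0.19j)],[(0.03-0.57j), -0.14-0.10j, (0.66-0.48j), (-0.38-0.35j), 0.17+0.04j],[-0.25+0.16j, 0.00+0.09j, (-0.41-0.12j), (-0.03+0.27j), -0.03-0.08j]] + [[-0.00+0.00j, 0j, 0.00+0.00j, 0j, (-0-0j)], [-0.00+0.00j, 0.00+0.00j, 0j, 0j, -0.00-0.00j], [0.00-0.00j, -0.00-0.00j, -0.00-0.00j, -0.00-0.00j, 0j], [0.00-0.00j, (-0-0j), -0.00-0.00j, (-0-0j), 0.00+0.00j], [(-0.01+0j), 0j, 0.00+0.00j, 0.01+0.00j, -0.00-0.00j]] + [[0.02+0.36j, (0.17-0.76j), -0.00-0.18j, -0.09-0.25j, (-0.09+0.18j)], [(-0.41-0.02j), (0.83+0.26j), 0.20+0.01j, (0.29-0.07j), -0.19-0.12j], [(0.03-0.02j), (-0.06+0.02j), -0.01+0.01j, -0.02+0.02j, 0.02-0.00j], [-0.00-0.78j, (-0.42+1.61j), (-0.01+0.39j), (0.16+0.55j), 0.21-0.37j], [(-0.46-1.78j), -0.05+3.94j, 0.20+0.89j, 0.69+1.17j, 0.27-0.97j]] + [[(0.02-0.36j), (0.17+0.76j), -0.00+0.18j, (-0.09+0.25j), -0.09-0.18j], [(-0.41+0.02j), (0.83-0.26j), 0.20-0.01j, 0.29+0.07j, (-0.19+0.12j)], [0.03+0.02j, -0.06-0.02j, (-0.01-0.01j), (-0.02-0.02j), 0.02+0.00j], [(-0+0.78j), -0.42-1.61j, -0.01-0.39j, (0.16-0.55j), (0.21+0.37j)], [(-0.46+1.78j), (-0.05-3.94j), (0.2-0.89j), 0.69-1.17j, (0.27+0.97j)]]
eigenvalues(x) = [(-1.65+1.39j), (-1.65-1.39j), (-0+0j), (1.26+0.21j), (1.26-0.21j)]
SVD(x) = [[0.30, 0.29, -0.55, 0.53, 0.50], [-0.29, 0.86, 0.06, 0.13, -0.39], [-0.53, -0.4, -0.42, 0.47, -0.41], [0.54, 0.01, -0.53, -0.35, -0.56], [-0.51, 0.11, -0.49, -0.61, 0.35]] @ diag([2.869044090621429, 2.070905066846488, 1.8595533727931661, 1.7404011089981248, 0.00185572397144838]) @ [[0.49, -0.33, 0.66, -0.45, 0.13], [-0.37, 0.66, 0.65, 0.04, -0.05], [0.75, 0.45, -0.07, 0.26, -0.39], [-0.07, 0.31, -0.32, -0.85, -0.29], [-0.23, -0.39, 0.2, 0.09, -0.87]]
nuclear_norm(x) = 8.54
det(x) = -0.04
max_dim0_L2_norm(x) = 2.39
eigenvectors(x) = [[(0.6+0j), 0.60-0.00j, (-0.23+0j), (-0.17-0.04j), -0.17+0.04j], [(0.14+0.01j), 0.14-0.01j, (-0.39+0j), 0.06-0.19j, 0.06+0.19j], [(-0+0.56j), -0.00-0.56j, 0.20+0.00j, 0.01j, -0.01j], [(0.42-0.26j), 0.42+0.26j, (0.09+0j), (0.36+0.09j), 0.36-0.09j], [(-0.02+0.26j), (-0.02-0.26j), (-0.86+0j), (0.89+0j), 0.89-0.00j]]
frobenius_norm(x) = 4.36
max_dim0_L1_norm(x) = 4.73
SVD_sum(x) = [[0.43,-0.29,0.58,-0.39,0.11], [-0.4,0.27,-0.54,0.37,-0.10], [-0.74,0.5,-0.99,0.67,-0.19], [0.76,-0.52,1.02,-0.69,0.2], [-0.71,0.48,-0.96,0.65,-0.18]] + [[-0.22, 0.39, 0.39, 0.03, -0.03], [-0.67, 1.18, 1.16, 0.08, -0.08], [0.31, -0.55, -0.54, -0.04, 0.04], [-0.01, 0.02, 0.02, 0.0, -0.0], [-0.09, 0.15, 0.15, 0.01, -0.01]] + [[-0.77, -0.47, 0.08, -0.27, 0.4], [0.08, 0.05, -0.01, 0.03, -0.04], [-0.59, -0.36, 0.06, -0.21, 0.31], [-0.74, -0.45, 0.07, -0.26, 0.38], [-0.68, -0.41, 0.07, -0.24, 0.35]] + [[-0.06, 0.28, -0.29, -0.78, -0.26], [-0.01, 0.07, -0.07, -0.19, -0.06], [-0.05, 0.25, -0.26, -0.69, -0.23], [0.04, -0.19, 0.19, 0.51, 0.17], [0.07, -0.33, 0.33, 0.9, 0.3]] + [[-0.0, -0.0, 0.0, 0.00, -0.0], [0.00, 0.0, -0.0, -0.00, 0.0], [0.0, 0.00, -0.00, -0.00, 0.00], [0.00, 0.00, -0.00, -0.0, 0.0], [-0.00, -0.00, 0.00, 0.0, -0.0]]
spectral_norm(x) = 2.87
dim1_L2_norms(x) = [1.73, 1.98, 2.06, 1.93, 2.03]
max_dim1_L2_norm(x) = 2.06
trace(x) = -0.77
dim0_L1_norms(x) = [4.16, 3.03, 4.73, 3.72, 1.8]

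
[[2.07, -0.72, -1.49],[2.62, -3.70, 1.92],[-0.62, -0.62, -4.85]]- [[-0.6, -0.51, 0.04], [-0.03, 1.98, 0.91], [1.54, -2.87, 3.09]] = [[2.67, -0.21, -1.53], [2.65, -5.68, 1.01], [-2.16, 2.25, -7.94]]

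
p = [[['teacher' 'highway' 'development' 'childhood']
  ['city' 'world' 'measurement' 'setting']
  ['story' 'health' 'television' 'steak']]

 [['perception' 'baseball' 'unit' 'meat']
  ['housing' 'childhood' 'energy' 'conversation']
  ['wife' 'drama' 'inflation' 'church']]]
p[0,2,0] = 'story'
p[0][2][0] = 'story'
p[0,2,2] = 'television'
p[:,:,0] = [['teacher', 'city', 'story'], ['perception', 'housing', 'wife']]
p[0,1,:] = ['city', 'world', 'measurement', 'setting']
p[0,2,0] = 'story'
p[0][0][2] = 'development'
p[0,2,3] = 'steak'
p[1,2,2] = 'inflation'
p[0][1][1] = 'world'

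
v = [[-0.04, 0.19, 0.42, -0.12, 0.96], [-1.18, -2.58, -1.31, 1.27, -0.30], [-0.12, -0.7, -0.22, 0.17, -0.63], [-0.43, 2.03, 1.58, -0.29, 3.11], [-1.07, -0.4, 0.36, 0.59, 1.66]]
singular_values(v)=[4.98, 3.12, 0.31, 0.28, 0.0]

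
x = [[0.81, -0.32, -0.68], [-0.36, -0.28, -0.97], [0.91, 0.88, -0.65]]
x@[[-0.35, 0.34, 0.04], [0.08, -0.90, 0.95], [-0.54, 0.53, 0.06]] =[[0.06, 0.20, -0.31],[0.63, -0.38, -0.34],[0.10, -0.83, 0.83]]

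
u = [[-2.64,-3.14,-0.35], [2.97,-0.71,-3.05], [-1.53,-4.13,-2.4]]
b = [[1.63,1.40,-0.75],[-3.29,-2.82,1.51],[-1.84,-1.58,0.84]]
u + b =[[-1.01, -1.74, -1.10],[-0.32, -3.53, -1.54],[-3.37, -5.71, -1.56]]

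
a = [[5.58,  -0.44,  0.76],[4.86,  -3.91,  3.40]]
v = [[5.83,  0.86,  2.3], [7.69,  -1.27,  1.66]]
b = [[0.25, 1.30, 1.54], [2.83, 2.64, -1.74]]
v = b + a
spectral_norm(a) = 8.60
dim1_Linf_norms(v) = [5.83, 7.69]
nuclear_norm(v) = 11.70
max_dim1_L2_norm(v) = 7.97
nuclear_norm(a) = 11.50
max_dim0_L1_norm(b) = 3.94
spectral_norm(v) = 10.04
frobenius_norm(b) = 4.70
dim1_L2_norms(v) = [6.33, 7.97]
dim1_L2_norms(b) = [2.03, 4.24]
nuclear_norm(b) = 6.25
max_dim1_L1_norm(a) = 12.17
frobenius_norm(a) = 9.08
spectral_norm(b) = 4.26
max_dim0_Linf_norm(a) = 5.58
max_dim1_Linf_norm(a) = 5.58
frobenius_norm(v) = 10.17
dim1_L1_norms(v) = [8.99, 10.62]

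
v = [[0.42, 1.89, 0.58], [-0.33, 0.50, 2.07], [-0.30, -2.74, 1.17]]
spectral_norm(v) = 3.43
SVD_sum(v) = [[0.24, 1.72, -0.35], [0.0, 0.03, -0.01], [-0.40, -2.85, 0.59]] + [[-0.08,0.20,0.91], [-0.18,0.46,2.09], [-0.05,0.12,0.57]] + [[0.25, -0.03, 0.03], [-0.15, 0.02, -0.02], [0.15, -0.02, 0.02]]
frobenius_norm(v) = 4.21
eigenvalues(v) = [(0.39+0j), (0.85+2.52j), (0.85-2.52j)]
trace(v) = 2.09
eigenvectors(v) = [[0.99+0.00j,0.38+0.30j,0.38-0.30j],  [(-0.06+0j),(-0.12+0.57j),(-0.12-0.57j)],  [(0.16+0j),-0.65+0.00j,-0.65-0.00j]]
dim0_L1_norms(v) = [1.05, 5.13, 3.82]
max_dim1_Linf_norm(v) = 2.74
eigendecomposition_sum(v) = [[(0.35+0j), -0.18+0.00j, 0.23+0.00j],  [(-0.02-0j), 0.01+0.00j, -0.01-0.00j],  [0.06+0.00j, (-0.03+0j), 0.04+0.00j]] + [[(0.04+0.16j), 1.04+0.30j, 0.17-0.88j], [(-0.15+0.13j), 0.24+1.28j, (1.04-0.3j)], [-0.18-0.14j, -1.36+0.56j, 0.57+1.08j]] + [[(0.04-0.16j), 1.04-0.30j, 0.17+0.88j], [(-0.15-0.13j), 0.24-1.28j, (1.04+0.3j)], [(-0.18+0.14j), (-1.36-0.56j), 0.57-1.08j]]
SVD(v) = [[0.52, -0.39, -0.76], [0.01, -0.89, 0.45], [-0.86, -0.24, -0.46]] @ diag([3.4287782254361723, 2.413414561847636, 0.33780176647933047]) @ [[0.14, 0.97, -0.2], [0.08, -0.21, -0.97], [-0.99, 0.12, -0.11]]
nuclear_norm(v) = 6.18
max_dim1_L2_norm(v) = 2.99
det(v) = 2.80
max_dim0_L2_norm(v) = 3.37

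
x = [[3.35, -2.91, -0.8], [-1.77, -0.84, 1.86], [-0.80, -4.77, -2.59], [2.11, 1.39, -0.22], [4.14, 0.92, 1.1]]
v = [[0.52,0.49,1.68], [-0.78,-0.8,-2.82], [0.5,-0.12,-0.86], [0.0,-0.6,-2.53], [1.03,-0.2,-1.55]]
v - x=[[-2.83, 3.4, 2.48], [0.99, 0.04, -4.68], [1.3, 4.65, 1.73], [-2.11, -1.99, -2.31], [-3.11, -1.12, -2.65]]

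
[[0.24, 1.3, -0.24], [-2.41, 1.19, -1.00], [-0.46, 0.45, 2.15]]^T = [[0.24, -2.41, -0.46],[1.30, 1.19, 0.45],[-0.24, -1.00, 2.15]]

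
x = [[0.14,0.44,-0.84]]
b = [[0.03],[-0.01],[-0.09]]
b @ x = [[0.0, 0.01, -0.03], [-0.0, -0.0, 0.01], [-0.01, -0.04, 0.08]]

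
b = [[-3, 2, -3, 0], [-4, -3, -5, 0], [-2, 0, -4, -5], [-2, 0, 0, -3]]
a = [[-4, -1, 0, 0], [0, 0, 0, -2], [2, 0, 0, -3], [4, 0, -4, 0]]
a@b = [[16, -5, 17, 0], [4, 0, 0, 6], [0, 4, -6, 9], [-4, 8, 4, 20]]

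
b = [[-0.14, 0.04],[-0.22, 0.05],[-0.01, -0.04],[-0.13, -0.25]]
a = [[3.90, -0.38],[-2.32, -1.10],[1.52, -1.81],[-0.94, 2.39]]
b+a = [[3.76, -0.34], [-2.54, -1.05], [1.51, -1.85], [-1.07, 2.14]]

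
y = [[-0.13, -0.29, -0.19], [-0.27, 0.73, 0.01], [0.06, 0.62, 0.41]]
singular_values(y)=[1.06, 0.42, 0.07]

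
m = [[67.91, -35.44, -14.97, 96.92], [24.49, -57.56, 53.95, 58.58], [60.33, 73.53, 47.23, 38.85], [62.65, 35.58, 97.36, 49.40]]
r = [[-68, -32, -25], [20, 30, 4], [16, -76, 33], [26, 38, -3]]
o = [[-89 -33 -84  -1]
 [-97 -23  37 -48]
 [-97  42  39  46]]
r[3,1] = 38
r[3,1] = 38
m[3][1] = 35.58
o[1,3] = -48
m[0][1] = -35.44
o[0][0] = -89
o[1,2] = 37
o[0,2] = -84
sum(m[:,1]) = 16.11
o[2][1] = 42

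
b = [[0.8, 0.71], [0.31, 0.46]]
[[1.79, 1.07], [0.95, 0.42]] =b @ [[1.01, 1.3], [1.39, 0.04]]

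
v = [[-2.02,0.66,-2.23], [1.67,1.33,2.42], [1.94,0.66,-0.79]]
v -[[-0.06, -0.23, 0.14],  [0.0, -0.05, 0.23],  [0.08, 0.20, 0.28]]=[[-1.96, 0.89, -2.37], [1.67, 1.38, 2.19], [1.86, 0.46, -1.07]]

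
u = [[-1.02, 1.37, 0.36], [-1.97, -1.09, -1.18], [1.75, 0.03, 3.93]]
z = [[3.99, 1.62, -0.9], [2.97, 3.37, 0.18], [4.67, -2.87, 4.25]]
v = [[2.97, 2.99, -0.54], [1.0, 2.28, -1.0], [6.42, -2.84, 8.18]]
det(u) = 12.78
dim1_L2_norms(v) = [4.25, 2.68, 10.78]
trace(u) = 1.82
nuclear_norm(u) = 8.04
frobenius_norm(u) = 5.29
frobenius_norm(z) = 9.36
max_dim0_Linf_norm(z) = 4.67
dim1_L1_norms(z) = [6.51, 6.52, 11.79]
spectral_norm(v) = 10.82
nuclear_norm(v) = 15.99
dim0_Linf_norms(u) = [1.97, 1.37, 3.93]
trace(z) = 11.61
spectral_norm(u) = 4.75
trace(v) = 13.43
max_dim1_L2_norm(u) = 4.3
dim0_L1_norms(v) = [10.39, 8.11, 9.72]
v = z + u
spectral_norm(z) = 7.40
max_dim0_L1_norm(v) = 10.39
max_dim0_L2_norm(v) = 8.26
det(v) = 12.74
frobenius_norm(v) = 11.89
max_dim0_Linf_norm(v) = 8.18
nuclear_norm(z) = 14.45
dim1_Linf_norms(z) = [3.99, 3.37, 4.67]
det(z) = 61.96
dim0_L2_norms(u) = [2.83, 1.75, 4.12]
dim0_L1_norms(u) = [4.74, 2.49, 5.47]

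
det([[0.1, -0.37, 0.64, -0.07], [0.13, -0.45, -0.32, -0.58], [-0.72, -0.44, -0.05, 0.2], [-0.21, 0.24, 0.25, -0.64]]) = 0.375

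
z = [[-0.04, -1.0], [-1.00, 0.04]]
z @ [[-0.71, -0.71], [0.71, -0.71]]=[[-0.68, 0.74],[0.74, 0.68]]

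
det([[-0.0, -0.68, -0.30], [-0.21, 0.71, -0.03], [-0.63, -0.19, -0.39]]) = -0.103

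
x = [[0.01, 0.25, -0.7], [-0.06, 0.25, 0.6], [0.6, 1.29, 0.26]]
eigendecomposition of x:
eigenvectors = [[0.81+0.00j, 0.81-0.00j, -0.36+0.00j], [-0.32+0.22j, (-0.32-0.22j), 0.59+0.00j], [0.19-0.41j, (0.19+0.41j), 0.72+0.00j]]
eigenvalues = [(-0.25+0.42j), (-0.25-0.42j), (1.02+0j)]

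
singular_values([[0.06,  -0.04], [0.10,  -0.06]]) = [0.14, 0.0]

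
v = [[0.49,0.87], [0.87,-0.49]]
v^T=[[0.49, 0.87], [0.87, -0.49]]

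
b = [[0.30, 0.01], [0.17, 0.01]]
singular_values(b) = [0.35, 0.0]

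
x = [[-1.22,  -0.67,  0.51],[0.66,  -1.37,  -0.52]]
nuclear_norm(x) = 3.09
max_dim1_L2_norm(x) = 1.61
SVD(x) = [[-0.33, 0.94], [0.94, 0.33]] @ diag([1.623555370990456, 1.464366059879852]) @ [[0.63, -0.66, -0.41],  [-0.64, -0.74, 0.21]]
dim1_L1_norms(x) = [2.4, 2.55]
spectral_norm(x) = 1.62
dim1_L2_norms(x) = [1.48, 1.61]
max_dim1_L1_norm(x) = 2.55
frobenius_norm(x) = 2.19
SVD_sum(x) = [[-0.34, 0.35, 0.22], [0.97, -1.01, -0.62]] + [[-0.88, -1.02, 0.29], [-0.31, -0.36, 0.1]]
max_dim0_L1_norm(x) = 2.04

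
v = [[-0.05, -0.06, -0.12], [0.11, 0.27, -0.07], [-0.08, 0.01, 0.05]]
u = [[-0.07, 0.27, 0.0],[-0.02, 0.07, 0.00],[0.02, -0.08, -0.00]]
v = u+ [[0.02, -0.33, -0.12], [0.13, 0.20, -0.07], [-0.1, 0.09, 0.05]]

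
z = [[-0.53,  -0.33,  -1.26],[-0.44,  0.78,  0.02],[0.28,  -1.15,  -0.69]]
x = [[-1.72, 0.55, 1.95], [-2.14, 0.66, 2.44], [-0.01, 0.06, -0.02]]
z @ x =[[1.63,  -0.58,  -1.81], [-0.91,  0.27,  1.04], [1.99,  -0.65,  -2.25]]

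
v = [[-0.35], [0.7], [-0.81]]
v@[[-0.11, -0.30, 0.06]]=[[0.04, 0.10, -0.02], [-0.08, -0.21, 0.04], [0.09, 0.24, -0.05]]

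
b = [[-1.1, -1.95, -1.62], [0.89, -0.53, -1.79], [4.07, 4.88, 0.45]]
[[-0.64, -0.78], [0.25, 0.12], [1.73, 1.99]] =b @ [[0.54, 0.46], [-0.11, 0.01], [0.16, 0.16]]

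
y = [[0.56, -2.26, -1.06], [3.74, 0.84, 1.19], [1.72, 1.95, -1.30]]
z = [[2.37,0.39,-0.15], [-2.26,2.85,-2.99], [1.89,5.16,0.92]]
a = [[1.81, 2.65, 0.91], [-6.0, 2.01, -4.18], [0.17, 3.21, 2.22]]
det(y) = -23.72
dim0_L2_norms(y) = [4.15, 3.1, 2.06]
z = y + a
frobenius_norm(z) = 7.68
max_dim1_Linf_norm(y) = 3.74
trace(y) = 0.10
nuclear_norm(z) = 12.14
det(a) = 47.94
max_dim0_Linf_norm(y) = 3.74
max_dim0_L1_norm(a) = 7.98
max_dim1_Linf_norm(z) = 5.16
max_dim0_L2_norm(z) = 5.91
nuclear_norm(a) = 13.77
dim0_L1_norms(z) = [6.52, 8.4, 4.06]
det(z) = 43.94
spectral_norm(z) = 6.00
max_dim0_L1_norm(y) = 6.02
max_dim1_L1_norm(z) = 8.1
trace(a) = 6.04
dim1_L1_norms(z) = [2.91, 8.1, 7.97]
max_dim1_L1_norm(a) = 12.19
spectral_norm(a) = 7.75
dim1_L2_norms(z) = [2.41, 4.71, 5.57]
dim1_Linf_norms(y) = [2.26, 3.74, 1.95]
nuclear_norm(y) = 9.13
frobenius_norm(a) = 9.16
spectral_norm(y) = 4.49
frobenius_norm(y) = 5.58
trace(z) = 6.14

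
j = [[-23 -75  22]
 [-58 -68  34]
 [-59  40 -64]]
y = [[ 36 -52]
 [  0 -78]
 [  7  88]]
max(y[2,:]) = 88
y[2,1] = 88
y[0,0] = 36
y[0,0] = 36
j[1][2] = 34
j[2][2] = -64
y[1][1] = -78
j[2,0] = -59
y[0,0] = 36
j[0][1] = -75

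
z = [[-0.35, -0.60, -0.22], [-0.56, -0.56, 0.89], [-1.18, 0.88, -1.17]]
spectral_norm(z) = 1.96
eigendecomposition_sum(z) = [[0.26, -0.22, -0.13], [-0.34, 0.28, 0.17], [-0.33, 0.27, 0.16]] + [[-0.86,-0.24,-0.44], [-1.14,-0.32,-0.58], [0.16,0.05,0.08]] + [[0.25,  -0.14,  0.35],[0.93,  -0.52,  1.29],[-1.01,  0.57,  -1.42]]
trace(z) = -2.08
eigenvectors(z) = [[-0.48,0.60,-0.18], [0.64,0.79,-0.66], [0.60,-0.11,0.73]]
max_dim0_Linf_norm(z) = 1.18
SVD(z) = [[-0.01,-0.44,-0.90],[0.34,-0.85,0.41],[-0.94,-0.3,0.15]] @ diag([1.9620516421898562, 1.1323888572578944, 0.5949359875971947]) @ [[0.47, -0.52, 0.72], [0.87, 0.42, -0.27], [-0.16, 0.75, 0.64]]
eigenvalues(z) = [0.71, -1.11, -1.68]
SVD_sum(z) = [[-0.01, 0.01, -0.01], [0.31, -0.34, 0.47], [-0.87, 0.95, -1.32]] + [[-0.43, -0.21, 0.13],[-0.83, -0.40, 0.26],[-0.30, -0.14, 0.09]] + [[0.08, -0.4, -0.35], [-0.04, 0.18, 0.16], [-0.01, 0.07, 0.06]]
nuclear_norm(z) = 3.69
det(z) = 1.32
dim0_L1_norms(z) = [2.09, 2.04, 2.28]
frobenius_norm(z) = 2.34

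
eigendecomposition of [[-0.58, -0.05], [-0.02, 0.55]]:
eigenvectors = [[-1.0, 0.04], [-0.02, -1.00]]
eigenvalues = [-0.58, 0.55]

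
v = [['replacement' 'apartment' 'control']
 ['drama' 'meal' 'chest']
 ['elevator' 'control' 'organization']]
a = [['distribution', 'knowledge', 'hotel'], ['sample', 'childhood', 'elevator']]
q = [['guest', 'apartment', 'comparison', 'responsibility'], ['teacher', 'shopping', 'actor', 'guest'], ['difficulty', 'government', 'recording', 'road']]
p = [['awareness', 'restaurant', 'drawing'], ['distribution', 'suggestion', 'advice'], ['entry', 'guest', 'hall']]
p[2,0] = 'entry'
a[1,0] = 'sample'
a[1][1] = 'childhood'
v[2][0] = 'elevator'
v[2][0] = 'elevator'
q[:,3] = ['responsibility', 'guest', 'road']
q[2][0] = 'difficulty'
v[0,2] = 'control'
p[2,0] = 'entry'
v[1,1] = 'meal'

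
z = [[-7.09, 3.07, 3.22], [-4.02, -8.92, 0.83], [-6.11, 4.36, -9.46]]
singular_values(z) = [12.67, 9.65, 7.66]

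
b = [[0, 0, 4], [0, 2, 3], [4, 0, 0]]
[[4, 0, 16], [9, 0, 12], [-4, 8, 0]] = b @ [[-1, 2, 0], [3, 0, 0], [1, 0, 4]]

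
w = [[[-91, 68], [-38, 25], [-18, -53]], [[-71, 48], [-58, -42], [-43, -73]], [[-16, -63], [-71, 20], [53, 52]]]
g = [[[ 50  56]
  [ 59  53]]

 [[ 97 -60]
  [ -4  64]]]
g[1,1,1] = 64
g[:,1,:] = [[59, 53], [-4, 64]]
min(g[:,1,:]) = -4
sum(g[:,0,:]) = 143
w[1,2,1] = -73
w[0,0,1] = 68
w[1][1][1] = -42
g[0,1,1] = 53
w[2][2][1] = 52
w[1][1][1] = -42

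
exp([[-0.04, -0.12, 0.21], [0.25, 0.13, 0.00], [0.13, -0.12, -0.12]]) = [[0.96, -0.14, 0.19], [0.26, 1.12, 0.03], [0.11, -0.13, 0.90]]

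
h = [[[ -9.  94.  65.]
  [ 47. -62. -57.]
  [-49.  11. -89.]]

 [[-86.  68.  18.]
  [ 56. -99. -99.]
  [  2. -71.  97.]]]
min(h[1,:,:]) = -99.0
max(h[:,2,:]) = 97.0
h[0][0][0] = -9.0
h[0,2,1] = 11.0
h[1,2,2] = 97.0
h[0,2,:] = [-49.0, 11.0, -89.0]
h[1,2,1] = -71.0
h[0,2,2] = -89.0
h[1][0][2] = 18.0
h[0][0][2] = 65.0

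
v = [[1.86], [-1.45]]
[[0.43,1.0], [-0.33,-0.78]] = v @ [[0.23, 0.54]]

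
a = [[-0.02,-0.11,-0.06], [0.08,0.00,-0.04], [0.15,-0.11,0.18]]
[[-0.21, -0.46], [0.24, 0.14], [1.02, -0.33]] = a @ [[4.10, 1.54], [-0.06, 4.23], [2.21, -0.52]]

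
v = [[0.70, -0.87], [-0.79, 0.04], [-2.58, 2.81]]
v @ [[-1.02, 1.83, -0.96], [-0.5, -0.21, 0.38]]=[[-0.28, 1.46, -1.0], [0.79, -1.45, 0.77], [1.23, -5.31, 3.54]]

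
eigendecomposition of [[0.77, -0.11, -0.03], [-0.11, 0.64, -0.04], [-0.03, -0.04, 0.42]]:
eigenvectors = [[0.87, -0.47, 0.15], [-0.49, -0.84, 0.23], [-0.02, 0.28, 0.96]]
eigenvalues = [0.83, 0.59, 0.41]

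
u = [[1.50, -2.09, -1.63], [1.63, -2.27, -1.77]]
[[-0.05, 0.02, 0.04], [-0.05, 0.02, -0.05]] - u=[[-1.55, 2.11, 1.67],[-1.68, 2.29, 1.72]]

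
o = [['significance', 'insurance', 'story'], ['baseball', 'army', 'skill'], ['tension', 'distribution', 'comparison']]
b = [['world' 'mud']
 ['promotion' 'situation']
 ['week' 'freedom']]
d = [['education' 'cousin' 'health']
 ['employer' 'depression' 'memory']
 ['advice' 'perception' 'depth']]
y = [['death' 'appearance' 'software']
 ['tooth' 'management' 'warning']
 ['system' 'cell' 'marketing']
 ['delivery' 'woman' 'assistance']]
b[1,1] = 'situation'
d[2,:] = ['advice', 'perception', 'depth']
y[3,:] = ['delivery', 'woman', 'assistance']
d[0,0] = 'education'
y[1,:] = ['tooth', 'management', 'warning']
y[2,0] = 'system'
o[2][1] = 'distribution'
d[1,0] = 'employer'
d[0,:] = ['education', 'cousin', 'health']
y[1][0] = 'tooth'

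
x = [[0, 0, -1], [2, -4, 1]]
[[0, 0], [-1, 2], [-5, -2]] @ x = [[0, 0, 0], [4, -8, 3], [-4, 8, 3]]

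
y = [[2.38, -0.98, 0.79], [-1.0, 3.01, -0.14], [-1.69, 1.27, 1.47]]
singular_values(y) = [4.26, 1.74, 1.65]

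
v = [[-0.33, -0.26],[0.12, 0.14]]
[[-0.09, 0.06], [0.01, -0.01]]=v @ [[0.63, -0.46], [-0.46, 0.34]]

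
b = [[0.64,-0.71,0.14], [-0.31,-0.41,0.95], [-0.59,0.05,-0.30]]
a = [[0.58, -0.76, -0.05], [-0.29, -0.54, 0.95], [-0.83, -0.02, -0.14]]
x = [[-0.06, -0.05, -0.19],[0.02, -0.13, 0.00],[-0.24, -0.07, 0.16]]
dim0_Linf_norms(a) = [0.83, 0.76, 0.95]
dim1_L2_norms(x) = [0.21, 0.13, 0.3]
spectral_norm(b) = 1.20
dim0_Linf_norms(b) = [0.64, 0.71, 0.95]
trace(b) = -0.07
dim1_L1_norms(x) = [0.3, 0.15, 0.47]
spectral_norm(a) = 1.18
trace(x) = -0.03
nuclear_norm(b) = 2.58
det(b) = 0.48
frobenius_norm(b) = 1.59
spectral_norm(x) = 0.30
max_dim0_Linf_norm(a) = 0.95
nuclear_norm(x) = 0.63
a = x + b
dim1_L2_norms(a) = [0.96, 1.13, 0.84]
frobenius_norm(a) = 1.70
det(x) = 0.01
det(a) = 0.71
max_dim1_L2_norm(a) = 1.13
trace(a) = -0.10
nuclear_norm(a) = 2.83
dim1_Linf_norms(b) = [0.71, 0.95, 0.59]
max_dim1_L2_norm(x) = 0.3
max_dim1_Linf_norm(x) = 0.24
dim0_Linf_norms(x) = [0.24, 0.13, 0.19]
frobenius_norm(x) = 0.38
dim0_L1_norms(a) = [1.7, 1.32, 1.14]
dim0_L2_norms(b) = [0.92, 0.82, 1.01]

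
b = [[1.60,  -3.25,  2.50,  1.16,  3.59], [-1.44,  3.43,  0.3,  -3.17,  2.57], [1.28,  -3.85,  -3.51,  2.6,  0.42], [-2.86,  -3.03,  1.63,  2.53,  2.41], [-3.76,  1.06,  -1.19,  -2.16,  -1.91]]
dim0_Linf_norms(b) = [3.76, 3.85, 3.51, 3.17, 3.59]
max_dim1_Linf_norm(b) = 3.85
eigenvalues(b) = [(6.24+0j), (2.72+0j), (-1.26+3.85j), (-1.26-3.85j), (-4.29+0j)]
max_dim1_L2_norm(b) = 5.98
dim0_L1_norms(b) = [10.94, 14.62, 9.13, 11.62, 10.9]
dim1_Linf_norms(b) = [3.59, 3.43, 3.85, 3.03, 3.76]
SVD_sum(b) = [[1.21, -3.37, 0.27, 2.58, 1.35], [-1.02, 2.83, -0.22, -2.17, -1.13], [1.18, -3.29, 0.26, 2.52, 1.31], [0.96, -2.68, 0.21, 2.05, 1.07], [-0.94, 2.62, -0.21, -2.0, -1.04]] + [[-0.64,  0.38,  2.15,  -0.57,  2.20],  [-0.64,  0.39,  2.15,  -0.57,  2.20],  [0.65,  -0.39,  -2.16,  0.57,  -2.21],  [-0.50,  0.3,  1.67,  -0.44,  1.71],  [0.17,  -0.1,  -0.56,  0.15,  -0.58]] + [[0.95, 0.29, 0.12, -0.12, 0.08], [0.22, 0.07, 0.03, -0.03, 0.02], [-0.56, -0.17, -0.07, 0.07, -0.05], [-3.27, -0.99, -0.42, 0.41, -0.26], [-3.07, -0.93, -0.39, 0.39, -0.25]] + [[0.00, 0.00, -0.14, -0.05, 0.12],[0.02, 0.0, -1.62, -0.58, 1.44],[0.02, 0.00, -1.54, -0.55, 1.37],[-0.00, -0.00, 0.23, 0.08, -0.21],[0.0, 0.00, -0.13, -0.05, 0.11]] + [[0.08, -0.55, 0.1, -0.68, -0.16], [-0.02, 0.14, -0.03, 0.18, 0.04], [0.0, -0.01, 0.00, -0.01, -0.0], [-0.05, 0.34, -0.06, 0.42, 0.1], [0.08, -0.52, 0.10, -0.65, -0.15]]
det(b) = -1197.46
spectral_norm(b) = 9.12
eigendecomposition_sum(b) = [[(-0.49-0j), -3.13-0.00j, 0.31+0.00j, (2.92-0j), (-0.32+0j)], [0.80+0.00j, 5.14+0.00j, -0.50+0.00j, (-4.8+0j), 0.53+0.00j], [(-0.41-0j), -2.62-0.00j, 0.26+0.00j, 2.44-0.00j, (-0.27+0j)], [(-0.17-0j), (-1.12-0j), (0.11+0j), 1.05-0.00j, -0.11+0.00j], [0.43+0.00j, (2.79+0j), -0.27+0.00j, (-2.61+0j), 0.29+0.00j]] + [[(1.6+0j), (0.35+0j), 0.13+0.00j, (-1.58+0j), (0.63+0j)], [-1.86-0.00j, (-0.41-0j), (-0.15+0j), (1.83-0j), (-0.73+0j)], [0.62+0.00j, (0.14+0j), 0.05+0.00j, (-0.61+0j), 0.24+0.00j], [-1.90-0.00j, -0.42-0.00j, -0.15+0.00j, 1.87-0.00j, -0.75+0.00j], [-1.00-0.00j, (-0.22-0j), (-0.08+0j), (0.99-0j), (-0.39+0j)]] + [[(0.38+1.03j),-0.44+0.85j,(0.43+0.54j),0.02+0.13j,(1.64+0.15j)],[-0.11+1.08j,(-0.76+0.56j),0.15+0.66j,-0.04+0.13j,(1.39+0.85j)],[0.08+0.13j,-0.03+0.13j,0.08+0.06j,(0.01+0.02j),0.23-0.03j],[-0.23+1.32j,-0.98+0.62j,(0.13+0.83j),(-0.06+0.16j),(1.63+1.16j)],[(-1.49+0.05j),(-0.91-0.93j),-0.88+0.33j,(-0.18-0.03j),-0.90+2.05j]] + [[(0.38-1.03j), -0.44-0.85j, 0.43-0.54j, (0.02-0.13j), 1.64-0.15j], [(-0.11-1.08j), (-0.76-0.56j), (0.15-0.66j), -0.04-0.13j, (1.39-0.85j)], [(0.08-0.13j), -0.03-0.13j, (0.08-0.06j), 0.01-0.02j, 0.23+0.03j], [-0.23-1.32j, (-0.98-0.62j), (0.13-0.83j), (-0.06-0.16j), 1.63-1.16j], [-1.49-0.05j, -0.91+0.93j, (-0.88-0.33j), (-0.18+0.03j), -0.90-2.05j]] + [[(-0.27+0j),(0.4-0j),(1.21+0j),(-0.23+0j),0j],[(-0.15+0j),(0.22-0j),(0.66+0j),(-0.12+0j),0j],[0.90-0.00j,(-1.3+0j),-3.97-0.00j,0.75-0.00j,(-0.01-0j)],[(-0.32+0j),0.47-0.00j,(1.42+0j),-0.27+0.00j,0.00+0.00j],[-0.21+0.00j,0.30-0.00j,0.92+0.00j,-0.17+0.00j,0j]]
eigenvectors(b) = [[(0.43+0j), (-0.48+0j), 0.14+0.41j, (0.14-0.41j), -0.27+0.00j], [(-0.71+0j), (0.56+0j), (-0.06+0.42j), -0.06-0.42j, (-0.15+0j)], [0.36+0.00j, (-0.19+0j), 0.03+0.05j, (0.03-0.05j), (0.88+0j)], [(0.16+0j), (0.57+0j), -0.11+0.52j, (-0.11-0.52j), (-0.31+0j)], [(-0.39+0j), 0.30+0.00j, (-0.59+0j), (-0.59-0j), -0.20+0.00j]]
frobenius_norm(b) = 12.53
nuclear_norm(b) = 24.72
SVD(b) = [[-0.51, 0.52, 0.21, -0.06, 0.65],[0.43, 0.52, 0.05, -0.72, -0.17],[-0.49, -0.52, -0.12, -0.68, 0.01],[-0.40, 0.41, -0.71, 0.1, -0.4],[0.39, -0.14, -0.66, -0.06, 0.62]] @ diag([9.120089943562887, 6.171586578587122, 4.916294126466657, 3.1261175109076746, 1.3842759458981446]) @ [[-0.26, 0.73, -0.06, -0.56, -0.29], [-0.20, 0.12, 0.67, -0.18, 0.69], [0.94, 0.29, 0.12, -0.12, 0.08], [-0.01, -0.0, 0.72, 0.26, -0.64], [0.09, -0.61, 0.12, -0.76, -0.18]]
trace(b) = 2.14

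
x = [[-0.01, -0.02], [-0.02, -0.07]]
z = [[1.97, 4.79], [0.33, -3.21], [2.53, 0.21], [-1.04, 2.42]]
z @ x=[[-0.12, -0.37], [0.06, 0.22], [-0.03, -0.07], [-0.04, -0.15]]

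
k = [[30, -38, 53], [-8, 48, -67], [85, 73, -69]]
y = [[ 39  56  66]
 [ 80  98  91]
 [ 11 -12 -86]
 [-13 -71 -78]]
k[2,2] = -69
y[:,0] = [39, 80, 11, -13]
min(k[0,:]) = -38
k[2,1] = 73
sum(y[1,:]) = 269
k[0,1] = -38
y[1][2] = 91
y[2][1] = -12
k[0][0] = 30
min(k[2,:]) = -69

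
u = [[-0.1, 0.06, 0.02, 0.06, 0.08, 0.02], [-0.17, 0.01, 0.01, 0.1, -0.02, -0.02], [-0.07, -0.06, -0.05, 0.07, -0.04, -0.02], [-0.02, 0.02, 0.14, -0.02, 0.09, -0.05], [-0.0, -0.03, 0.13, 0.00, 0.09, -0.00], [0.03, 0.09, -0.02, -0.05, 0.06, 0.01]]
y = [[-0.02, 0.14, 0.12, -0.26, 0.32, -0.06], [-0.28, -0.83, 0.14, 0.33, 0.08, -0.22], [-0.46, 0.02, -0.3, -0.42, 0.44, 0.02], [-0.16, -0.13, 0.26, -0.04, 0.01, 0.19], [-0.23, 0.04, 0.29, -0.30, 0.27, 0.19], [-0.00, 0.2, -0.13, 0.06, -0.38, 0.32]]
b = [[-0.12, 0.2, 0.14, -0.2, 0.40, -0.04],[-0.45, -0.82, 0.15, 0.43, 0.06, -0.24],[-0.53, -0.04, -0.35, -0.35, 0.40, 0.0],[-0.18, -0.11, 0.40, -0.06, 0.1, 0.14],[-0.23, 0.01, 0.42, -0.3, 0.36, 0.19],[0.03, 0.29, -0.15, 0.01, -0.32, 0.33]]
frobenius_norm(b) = 1.77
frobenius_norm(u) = 0.39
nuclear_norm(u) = 0.75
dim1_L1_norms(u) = [0.34, 0.33, 0.31, 0.34, 0.25, 0.26]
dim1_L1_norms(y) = [0.92, 1.88, 1.66, 0.79, 1.32, 1.09]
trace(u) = -0.06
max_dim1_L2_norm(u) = 0.2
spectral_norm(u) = 0.26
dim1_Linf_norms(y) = [0.32, 0.83, 0.46, 0.26, 0.3, 0.38]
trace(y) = -0.60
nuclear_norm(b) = 3.52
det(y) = 0.00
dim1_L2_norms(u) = [0.16, 0.2, 0.13, 0.18, 0.16, 0.12]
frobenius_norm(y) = 1.62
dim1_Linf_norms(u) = [0.1, 0.17, 0.07, 0.14, 0.13, 0.09]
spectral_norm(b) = 1.17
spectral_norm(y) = 1.04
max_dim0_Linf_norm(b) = 0.82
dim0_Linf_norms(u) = [0.17, 0.09, 0.14, 0.1, 0.09, 0.05]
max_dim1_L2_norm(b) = 1.07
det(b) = 0.00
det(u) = 0.00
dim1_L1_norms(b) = [1.1, 2.15, 1.67, 0.99, 1.51, 1.13]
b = u + y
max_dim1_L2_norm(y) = 0.97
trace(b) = -0.66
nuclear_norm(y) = 3.08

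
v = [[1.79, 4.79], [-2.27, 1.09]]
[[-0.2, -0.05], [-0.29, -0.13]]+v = [[1.59,4.74], [-2.56,0.96]]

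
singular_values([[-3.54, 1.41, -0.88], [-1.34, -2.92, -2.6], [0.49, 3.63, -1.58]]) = [4.88, 4.29, 2.46]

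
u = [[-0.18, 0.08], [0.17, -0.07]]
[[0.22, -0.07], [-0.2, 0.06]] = u @ [[-0.85, -0.01], [0.82, -0.87]]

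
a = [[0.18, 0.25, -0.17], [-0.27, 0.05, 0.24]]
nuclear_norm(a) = 0.68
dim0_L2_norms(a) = [0.32, 0.25, 0.29]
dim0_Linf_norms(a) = [0.27, 0.25, 0.24]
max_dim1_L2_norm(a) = 0.36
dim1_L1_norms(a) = [0.6, 0.56]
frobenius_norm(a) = 0.51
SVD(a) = [[-0.69, 0.73], [0.73, 0.69]] @ diag([0.4532520914692091, 0.2266330549120931]) @ [[-0.71, -0.3, 0.64], [-0.24, 0.95, 0.18]]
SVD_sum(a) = [[0.22, 0.09, -0.2], [-0.23, -0.1, 0.21]] + [[-0.04, 0.16, 0.03], [-0.04, 0.15, 0.03]]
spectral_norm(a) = 0.45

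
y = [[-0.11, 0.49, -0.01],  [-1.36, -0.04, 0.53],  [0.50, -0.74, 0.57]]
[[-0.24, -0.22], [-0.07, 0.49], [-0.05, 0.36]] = y @ [[-0.18, -0.27],  [-0.54, -0.51],  [-0.63, 0.2]]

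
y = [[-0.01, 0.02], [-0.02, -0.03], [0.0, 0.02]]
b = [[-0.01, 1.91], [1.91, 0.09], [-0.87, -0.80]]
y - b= [[0.0, -1.89], [-1.93, -0.12], [0.87, 0.82]]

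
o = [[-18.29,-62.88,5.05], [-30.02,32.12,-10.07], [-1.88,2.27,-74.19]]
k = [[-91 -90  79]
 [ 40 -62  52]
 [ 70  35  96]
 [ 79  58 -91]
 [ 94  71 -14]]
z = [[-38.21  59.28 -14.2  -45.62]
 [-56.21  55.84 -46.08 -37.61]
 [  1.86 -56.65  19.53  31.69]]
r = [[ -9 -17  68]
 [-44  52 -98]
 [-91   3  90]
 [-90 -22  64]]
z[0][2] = -14.2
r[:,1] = [-17, 52, 3, -22]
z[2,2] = 19.53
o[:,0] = [-18.29, -30.02, -1.88]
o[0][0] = -18.29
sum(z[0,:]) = -38.75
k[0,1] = -90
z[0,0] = -38.21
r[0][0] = -9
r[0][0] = -9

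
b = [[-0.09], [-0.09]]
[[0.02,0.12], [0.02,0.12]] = b@ [[-0.27, -1.29]]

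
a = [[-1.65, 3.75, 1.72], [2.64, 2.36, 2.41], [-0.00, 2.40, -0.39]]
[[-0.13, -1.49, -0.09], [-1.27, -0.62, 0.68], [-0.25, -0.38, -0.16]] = a @ [[-0.29, 0.18, 0.14], [-0.12, -0.2, -0.04], [-0.09, -0.26, 0.17]]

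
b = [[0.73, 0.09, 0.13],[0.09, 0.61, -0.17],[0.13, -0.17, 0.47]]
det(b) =0.170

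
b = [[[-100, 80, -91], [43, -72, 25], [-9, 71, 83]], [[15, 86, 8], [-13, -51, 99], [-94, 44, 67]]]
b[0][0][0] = -100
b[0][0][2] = -91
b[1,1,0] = -13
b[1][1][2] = 99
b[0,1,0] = 43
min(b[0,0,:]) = -100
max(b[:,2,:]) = 83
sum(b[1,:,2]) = 174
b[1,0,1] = 86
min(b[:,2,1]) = 44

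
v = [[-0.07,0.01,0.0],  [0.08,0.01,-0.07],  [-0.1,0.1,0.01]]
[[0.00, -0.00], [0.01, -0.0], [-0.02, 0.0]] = v @ [[-0.09, 0.02], [-0.25, 0.06], [-0.23, 0.05]]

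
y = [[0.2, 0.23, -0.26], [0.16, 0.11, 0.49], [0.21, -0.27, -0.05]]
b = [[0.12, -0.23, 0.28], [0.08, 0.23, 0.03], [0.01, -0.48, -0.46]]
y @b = [[0.04, 0.13, 0.18],[0.03, -0.25, -0.18],[0.00, -0.09, 0.07]]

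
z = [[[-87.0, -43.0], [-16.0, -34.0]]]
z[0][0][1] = -43.0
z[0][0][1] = -43.0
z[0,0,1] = -43.0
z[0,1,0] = -16.0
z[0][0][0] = -87.0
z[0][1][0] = -16.0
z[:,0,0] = [-87.0]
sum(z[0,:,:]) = -180.0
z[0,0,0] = -87.0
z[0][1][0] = -16.0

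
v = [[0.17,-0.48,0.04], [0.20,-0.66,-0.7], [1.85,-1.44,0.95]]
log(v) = [[(-1.44+2.81j), 0.47+0.25j, (0.38-0.28j)], [-1.60+0.77j, (0.47+2.56j), (0.2+0.66j)], [(0.82-2.59j), -0.55+1.96j, (0.21+0.91j)]]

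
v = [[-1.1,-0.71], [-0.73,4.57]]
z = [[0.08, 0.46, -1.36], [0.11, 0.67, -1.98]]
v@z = [[-0.17, -0.98, 2.90], [0.44, 2.73, -8.06]]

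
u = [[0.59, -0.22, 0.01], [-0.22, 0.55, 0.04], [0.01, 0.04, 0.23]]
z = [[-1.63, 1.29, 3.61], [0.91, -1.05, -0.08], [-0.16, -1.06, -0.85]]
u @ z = [[-1.16, 0.98, 2.14], [0.85, -0.9, -0.87], [-0.02, -0.27, -0.16]]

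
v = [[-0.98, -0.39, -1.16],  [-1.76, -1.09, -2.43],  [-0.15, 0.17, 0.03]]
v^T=[[-0.98, -1.76, -0.15],[-0.39, -1.09, 0.17],[-1.16, -2.43, 0.03]]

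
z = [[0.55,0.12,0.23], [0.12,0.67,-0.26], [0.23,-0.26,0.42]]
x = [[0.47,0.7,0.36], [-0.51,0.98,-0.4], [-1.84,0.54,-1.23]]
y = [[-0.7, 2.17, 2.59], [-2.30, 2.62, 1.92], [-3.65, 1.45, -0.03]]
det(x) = 0.16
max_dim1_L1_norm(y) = 6.84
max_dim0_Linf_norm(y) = 3.65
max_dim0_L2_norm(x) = 1.97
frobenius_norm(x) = 2.72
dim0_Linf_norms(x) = [1.84, 0.98, 1.23]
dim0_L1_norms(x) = [2.82, 2.22, 1.99]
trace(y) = 1.89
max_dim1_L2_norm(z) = 0.73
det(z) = 0.06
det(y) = 2.78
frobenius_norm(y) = 6.57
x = y @ z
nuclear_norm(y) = 8.94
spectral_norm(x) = 2.47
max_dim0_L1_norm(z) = 1.05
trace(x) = 0.22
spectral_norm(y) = 5.91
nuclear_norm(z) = 1.64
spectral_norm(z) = 0.84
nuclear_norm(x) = 3.67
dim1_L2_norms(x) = [0.92, 1.17, 2.28]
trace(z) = 1.64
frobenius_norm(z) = 1.09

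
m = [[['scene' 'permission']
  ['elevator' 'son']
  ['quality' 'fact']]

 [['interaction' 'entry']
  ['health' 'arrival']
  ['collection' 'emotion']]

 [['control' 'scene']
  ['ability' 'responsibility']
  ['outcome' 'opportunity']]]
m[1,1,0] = 'health'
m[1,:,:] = [['interaction', 'entry'], ['health', 'arrival'], ['collection', 'emotion']]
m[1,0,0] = 'interaction'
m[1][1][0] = 'health'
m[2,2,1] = 'opportunity'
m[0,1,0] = 'elevator'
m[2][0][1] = 'scene'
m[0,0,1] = 'permission'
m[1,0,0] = 'interaction'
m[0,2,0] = 'quality'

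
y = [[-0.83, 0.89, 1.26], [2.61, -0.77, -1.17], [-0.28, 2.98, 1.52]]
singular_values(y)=[4.22, 2.26, 0.46]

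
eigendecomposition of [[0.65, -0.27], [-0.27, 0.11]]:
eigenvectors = [[0.92, 0.38], [-0.38, 0.92]]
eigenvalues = [0.76, -0.0]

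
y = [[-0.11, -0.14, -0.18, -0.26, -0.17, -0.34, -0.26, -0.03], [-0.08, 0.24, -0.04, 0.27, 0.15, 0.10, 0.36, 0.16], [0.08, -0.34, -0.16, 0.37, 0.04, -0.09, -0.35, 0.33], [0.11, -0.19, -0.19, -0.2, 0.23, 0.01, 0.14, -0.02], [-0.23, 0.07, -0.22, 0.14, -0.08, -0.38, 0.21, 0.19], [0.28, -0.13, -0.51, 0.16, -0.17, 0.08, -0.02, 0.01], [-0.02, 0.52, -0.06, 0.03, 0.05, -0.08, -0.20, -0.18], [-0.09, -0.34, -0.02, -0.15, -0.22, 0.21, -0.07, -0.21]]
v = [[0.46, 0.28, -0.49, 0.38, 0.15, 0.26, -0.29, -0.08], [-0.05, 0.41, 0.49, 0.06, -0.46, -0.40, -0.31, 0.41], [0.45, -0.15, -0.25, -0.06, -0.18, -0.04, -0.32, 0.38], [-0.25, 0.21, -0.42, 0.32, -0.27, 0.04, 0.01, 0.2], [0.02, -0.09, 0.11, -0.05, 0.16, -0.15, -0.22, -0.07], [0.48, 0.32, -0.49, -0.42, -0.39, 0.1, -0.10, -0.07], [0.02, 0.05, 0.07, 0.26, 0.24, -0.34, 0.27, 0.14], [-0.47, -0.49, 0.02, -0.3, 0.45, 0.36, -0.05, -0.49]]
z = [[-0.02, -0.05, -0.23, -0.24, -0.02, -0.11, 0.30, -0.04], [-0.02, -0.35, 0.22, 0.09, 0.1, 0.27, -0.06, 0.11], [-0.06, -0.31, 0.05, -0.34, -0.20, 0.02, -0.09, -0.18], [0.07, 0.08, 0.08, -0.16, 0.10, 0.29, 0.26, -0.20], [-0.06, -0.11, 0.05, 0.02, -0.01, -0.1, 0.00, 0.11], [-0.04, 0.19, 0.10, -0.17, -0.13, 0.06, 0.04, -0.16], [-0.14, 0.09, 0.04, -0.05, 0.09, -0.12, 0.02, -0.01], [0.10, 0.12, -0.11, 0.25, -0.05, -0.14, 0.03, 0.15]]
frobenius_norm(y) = 1.68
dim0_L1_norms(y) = [1.0, 1.97, 1.38, 1.58, 1.11, 1.29, 1.61, 1.13]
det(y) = 0.00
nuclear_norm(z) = 2.70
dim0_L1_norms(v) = [2.2, 2.0, 2.34, 1.85, 2.3, 1.69, 1.57, 1.84]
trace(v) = 0.98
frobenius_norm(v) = 2.34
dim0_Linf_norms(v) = [0.48, 0.49, 0.49, 0.42, 0.46, 0.4, 0.32, 0.49]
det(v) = -0.00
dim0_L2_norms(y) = [0.42, 0.8, 0.64, 0.62, 0.44, 0.58, 0.65, 0.5]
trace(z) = -0.26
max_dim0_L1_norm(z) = 1.32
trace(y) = -0.64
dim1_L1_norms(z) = [1.01, 1.22, 1.25, 1.24, 0.46, 0.89, 0.56, 0.95]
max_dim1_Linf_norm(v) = 0.49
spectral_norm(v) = 1.49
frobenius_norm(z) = 1.18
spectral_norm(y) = 0.92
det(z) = -0.00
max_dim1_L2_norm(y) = 0.72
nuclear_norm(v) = 5.58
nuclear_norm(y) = 4.17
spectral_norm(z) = 0.71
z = v @ y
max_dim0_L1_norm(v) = 2.34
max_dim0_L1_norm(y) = 1.97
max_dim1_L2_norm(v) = 1.06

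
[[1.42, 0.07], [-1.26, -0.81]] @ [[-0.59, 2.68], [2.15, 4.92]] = [[-0.69,  4.15], [-1.0,  -7.36]]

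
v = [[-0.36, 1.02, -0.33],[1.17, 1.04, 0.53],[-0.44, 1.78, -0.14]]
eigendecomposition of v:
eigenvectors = [[0.25, 0.57, -0.44], [0.75, -0.41, 0.05], [0.61, 0.71, 0.89]]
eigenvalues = [1.87, -1.51, 0.18]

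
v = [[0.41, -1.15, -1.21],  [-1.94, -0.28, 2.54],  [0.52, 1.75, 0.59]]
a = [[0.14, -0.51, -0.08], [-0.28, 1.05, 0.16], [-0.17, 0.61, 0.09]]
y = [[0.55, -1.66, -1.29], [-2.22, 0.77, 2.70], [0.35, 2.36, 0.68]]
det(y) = -0.19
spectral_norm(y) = 4.24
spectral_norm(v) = 3.44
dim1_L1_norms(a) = [0.73, 1.49, 0.87]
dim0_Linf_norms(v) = [1.94, 1.75, 2.54]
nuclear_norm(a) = 1.39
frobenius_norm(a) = 1.38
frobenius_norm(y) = 4.87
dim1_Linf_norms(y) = [1.66, 2.7, 2.36]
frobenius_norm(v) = 4.11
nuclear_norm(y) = 6.65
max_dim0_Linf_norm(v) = 2.54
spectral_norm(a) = 1.38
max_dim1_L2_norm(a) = 1.1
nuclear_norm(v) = 5.80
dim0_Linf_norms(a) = [0.28, 1.05, 0.16]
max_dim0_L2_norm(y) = 3.07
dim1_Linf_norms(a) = [0.51, 1.05, 0.61]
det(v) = -0.79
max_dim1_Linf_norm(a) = 1.05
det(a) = -0.00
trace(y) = 2.00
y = v + a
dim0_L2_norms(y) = [2.31, 2.99, 3.07]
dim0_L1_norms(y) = [3.12, 4.79, 4.67]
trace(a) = 1.28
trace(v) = 0.72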